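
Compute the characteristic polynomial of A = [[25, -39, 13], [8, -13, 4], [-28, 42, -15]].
χ_A(x) = (x + 1)^3

xI - A = [[x - 25, 39, -13], [-8, x + 13, -4], [28, -42, x + 15]].

Expanding det(xI - A) along the first row:
det(xI - A) = + (x - 25)·det([[x + 13, -4], [-42, x + 15]]) - (39)·det([[-8, -4], [28, x + 15]]) + (-13)·det([[-8, x + 13], [28, -42]]).

Evaluating gives χ_A(x) = x^3 + 3x^2 + 3x + 1 = (x + 1)^3.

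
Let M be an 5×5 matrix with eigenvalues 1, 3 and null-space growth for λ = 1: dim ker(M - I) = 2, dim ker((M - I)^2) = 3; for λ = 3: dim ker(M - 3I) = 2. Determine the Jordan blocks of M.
Jordan blocks: (1, 2), (1, 1), (3, 1), (3, 1)

λ = 1: successive nullity increments [2, 1] count blocks of size ≥ k; block sizes are [2, 1].
λ = 3: successive nullity increments [2] count blocks of size ≥ k; block sizes are [1, 1].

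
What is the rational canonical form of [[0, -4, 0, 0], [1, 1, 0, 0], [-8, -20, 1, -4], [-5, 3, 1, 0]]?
The invariant factors of A (the non-unit diagonal entries of the Smith normal form of xI - A over ℚ[x]) are x^2 - x + 4, x^2 - x + 4, each dividing the next. The characteristic polynomial is their product, (x^2 - x + 4)^2.

The rational canonical form is the block-diagonal matrix of companion matrices C(f_i):
R = [[0, -4, 0, 0], [1, 1, 0, 0], [0, 0, 0, -4], [0, 0, 1, 1]].

Note the characteristic polynomial does not split into linear factors over ℚ, so A has no Jordan form over ℚ; the rational canonical form exists over any field.

R = [[0, -4, 0, 0], [1, 1, 0, 0], [0, 0, 0, -4], [0, 0, 1, 1]]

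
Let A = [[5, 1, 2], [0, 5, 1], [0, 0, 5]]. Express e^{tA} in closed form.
A has Jordan form J = [[5, 1, 0], [0, 5, 1], [0, 0, 5]] with A = PJP^{-1}, so e^{tA} = P e^{tJ} P^{-1}.

For a Jordan block J_k(λ), e^{tJ_k(λ)} = e^{λt} · (I + tN + t^2 N^2/2! + ... + t^{k-1} N^{k-1}/(k-1)!) where N is the nilpotent superdiagonal part.

Assembling the blocks and conjugating back gives the entries of e^{tA} as shown above.

e^{tA} = [[e^{5*t}, t*e^{5*t}, t*(t + 4)*e^{5*t}/2], [0, e^{5*t}, t*e^{5*t}], [0, 0, e^{5*t}]]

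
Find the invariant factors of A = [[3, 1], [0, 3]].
(x - 3)^2

The Jordan structure of A has elementary divisors (x - 3)^2. Arranging the block sizes at each eigenvalue in decreasing order and taking row products gives the invariant factors.

Invariant factors (smallest first, each dividing the next): (x - 3)^2.

Check: the last factor (x - 3)^2 is the minimal polynomial, and the product (x - 3)^2 is the characteristic polynomial.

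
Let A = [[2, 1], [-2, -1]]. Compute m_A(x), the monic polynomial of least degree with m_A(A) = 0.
The characteristic polynomial factors as x(x - 1). The minimal polynomial is ∏(x - λ)^{k_λ} where k_λ is the size of the largest Jordan block at λ.

For λ = 0: rank(A) = 1, and the largest Jordan block has size 1 (the smallest k with rank(A^k) = rank(A^(k+1))).
For λ = 1: rank(A - I) = 1, and the largest Jordan block has size 1 (the smallest k with rank((A - I)^k) = rank((A - I)^(k+1))).

So m_A(x) = x(x - 1).

m_A(x) = x(x - 1)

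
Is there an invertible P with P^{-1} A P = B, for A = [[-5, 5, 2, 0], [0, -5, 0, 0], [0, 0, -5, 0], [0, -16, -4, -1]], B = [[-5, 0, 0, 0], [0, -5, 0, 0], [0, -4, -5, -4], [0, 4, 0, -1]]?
Both have characteristic polynomial (x + 1)(x + 5)^3, but the minimal polynomial of A is (x + 1)(x + 5)^2 while the minimal polynomial of B is (x + 1)(x + 5). The minimal polynomial is a similarity invariant, so A and B are not similar.

No.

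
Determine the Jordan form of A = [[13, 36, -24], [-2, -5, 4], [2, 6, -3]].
J = [[1, 0, 0], [0, 1, 0], [0, 0, 3]]

The characteristic polynomial is det(xI - A) = (x - 3)(x - 1)^2, so the eigenvalues are 1 (algebraic multiplicity 2), 3 (algebraic multiplicity 1).

For λ = 1: rank(A - I) = 1. The eigenspace has dimension 3 - 1 = 2, so there are 2 Jordan blocks; the rank sequence gives block sizes [1, 1].

For λ = 3: algebraic multiplicity 1 gives one 1×1 block.

Assembling the blocks gives the Jordan form J above.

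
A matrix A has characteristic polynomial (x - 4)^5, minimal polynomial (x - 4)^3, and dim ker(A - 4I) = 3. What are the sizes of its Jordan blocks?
Jordan blocks: (4, 3), (4, 1), (4, 1)

λ = 4: algebraic multiplicity 5 (exponent in χ_A), largest block size 3 (exponent in m_A), 3 blocks (geometric multiplicity). These force block sizes [3, 1, 1].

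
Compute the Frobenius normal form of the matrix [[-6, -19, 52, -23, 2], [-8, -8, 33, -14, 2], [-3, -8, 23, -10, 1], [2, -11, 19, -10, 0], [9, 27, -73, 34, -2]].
The invariant factors of A (the non-unit diagonal entries of the Smith normal form of xI - A over ℚ[x]) are (x - 3)(x^2 + 3x - 1)^2, each dividing the next. The characteristic polynomial is their product, (x - 3)(x^2 + 3x - 1)^2.

The rational canonical form is the block-diagonal matrix of companion matrices C(f_i):
R = [[0, 0, 0, 0, 3], [1, 0, 0, 0, -19], [0, 1, 0, 0, 27], [0, 0, 1, 0, 11], [0, 0, 0, 1, -3]].

Note the characteristic polynomial does not split into linear factors over ℚ, so A has no Jordan form over ℚ; the rational canonical form exists over any field.

R = [[0, 0, 0, 0, 3], [1, 0, 0, 0, -19], [0, 1, 0, 0, 27], [0, 0, 1, 0, 11], [0, 0, 0, 1, -3]]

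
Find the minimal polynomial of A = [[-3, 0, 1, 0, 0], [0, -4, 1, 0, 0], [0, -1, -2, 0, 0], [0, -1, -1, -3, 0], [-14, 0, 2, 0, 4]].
m_A(x) = (x - 4)(x + 3)^3

The characteristic polynomial factors as (x - 4)(x + 3)^4. The minimal polynomial is ∏(x - λ)^{k_λ} where k_λ is the size of the largest Jordan block at λ.

For λ = -3: rank(A + 3I) = 3, and the largest Jordan block has size 3 (the smallest k with rank((A + 3I)^k) = rank((A + 3I)^(k+1))).
For λ = 4: rank(A - 4I) = 4, and the largest Jordan block has size 1 (the smallest k with rank((A - 4I)^k) = rank((A - 4I)^(k+1))).

So m_A(x) = (x - 4)(x + 3)^3.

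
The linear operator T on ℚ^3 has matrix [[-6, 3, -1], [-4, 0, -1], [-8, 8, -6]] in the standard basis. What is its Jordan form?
The characteristic polynomial is det(xI - A) = (x + 4)^3, so the eigenvalues are -4 (algebraic multiplicity 3).

For λ = -4: rank(A + 4I) = 2, rank((A + 4I)^2) = 1, rank((A + 4I)^3) = 0. The eigenspace has dimension 3 - 2 = 1, so there is 1 Jordan block; the rank sequence gives block sizes [3].

Assembling the blocks gives the Jordan form J above.

J = [[-4, 1, 0], [0, -4, 1], [0, 0, -4]]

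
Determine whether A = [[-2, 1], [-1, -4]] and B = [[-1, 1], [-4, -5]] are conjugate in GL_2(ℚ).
Two matrices over a field are similar if and only if they have the same invariant factors.

Both A and B have characteristic polynomial (x + 3)^2 and minimal polynomial (x + 3)^2. Computing further, both have invariant factors (x + 3)^2. Hence A and B are similar.

Yes.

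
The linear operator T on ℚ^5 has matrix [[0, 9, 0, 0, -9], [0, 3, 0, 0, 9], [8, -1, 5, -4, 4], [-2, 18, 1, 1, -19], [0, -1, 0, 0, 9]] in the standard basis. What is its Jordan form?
J = [[0, 0, 0, 0, 0], [0, 3, 1, 0, 0], [0, 0, 3, 0, 0], [0, 0, 0, 6, 1], [0, 0, 0, 0, 6]]

The characteristic polynomial is det(xI - A) = x(x - 6)^2(x - 3)^2, so the eigenvalues are 0 (algebraic multiplicity 1), 3 (algebraic multiplicity 2), 6 (algebraic multiplicity 2).

For λ = 0: algebraic multiplicity 1 gives one 1×1 block.

For λ = 3: rank(A - 3I) = 4, rank((A - 3I)^2) = 3. The eigenspace has dimension 5 - 4 = 1, so there is 1 Jordan block; the rank sequence gives block sizes [2].

For λ = 6: rank(A - 6I) = 4, rank((A - 6I)^2) = 3. The eigenspace has dimension 5 - 4 = 1, so there is 1 Jordan block; the rank sequence gives block sizes [2].

Assembling the blocks gives the Jordan form J above.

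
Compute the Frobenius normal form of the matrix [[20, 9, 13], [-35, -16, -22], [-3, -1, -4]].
The invariant factors of A (the non-unit diagonal entries of the Smith normal form of xI - A over ℚ[x]) are x^3 - 4x - 5, each dividing the next. The characteristic polynomial is their product, x^3 - 4x - 5.

The rational canonical form is the block-diagonal matrix of companion matrices C(f_i):
R = [[0, 0, 5], [1, 0, 4], [0, 1, 0]].

Note the characteristic polynomial does not split into linear factors over ℚ, so A has no Jordan form over ℚ; the rational canonical form exists over any field.

R = [[0, 0, 5], [1, 0, 4], [0, 1, 0]]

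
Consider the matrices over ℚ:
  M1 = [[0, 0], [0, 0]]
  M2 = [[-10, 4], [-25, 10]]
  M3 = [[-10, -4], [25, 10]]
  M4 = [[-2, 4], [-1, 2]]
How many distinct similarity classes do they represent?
Characteristic polynomials: χ_{M1} = x^2, χ_{M2} = x^2, χ_{M3} = x^2, χ_{M4} = x^2.

{M1}: invariant factors x, x.

{M2, M3, M4}: invariant factors x^2.

Matrices are similar if and only if their invariant-factor lists agree; the partition into similarity classes is {M1}, {M2, M3, M4}.

2 classes: {M1}, {M2, M3, M4}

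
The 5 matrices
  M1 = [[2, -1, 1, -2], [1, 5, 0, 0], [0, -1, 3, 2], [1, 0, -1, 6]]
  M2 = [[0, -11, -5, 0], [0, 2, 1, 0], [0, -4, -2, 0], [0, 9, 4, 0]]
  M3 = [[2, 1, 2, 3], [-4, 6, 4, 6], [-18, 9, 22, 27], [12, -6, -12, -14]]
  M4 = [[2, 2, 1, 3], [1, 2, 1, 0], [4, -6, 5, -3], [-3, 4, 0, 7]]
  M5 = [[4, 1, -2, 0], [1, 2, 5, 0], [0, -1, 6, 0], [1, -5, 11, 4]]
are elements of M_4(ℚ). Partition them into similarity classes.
3 classes: {M1, M4, M5}, {M2}, {M3}

Characteristic polynomials: χ_{M1} = (x - 4)^4, χ_{M2} = x^4, χ_{M3} = (x - 4)^4, χ_{M4} = (x - 4)^4, χ_{M5} = (x - 4)^4.

{M1, M4, M5}: invariant factors x - 4, (x - 4)^3.

{M2}: invariant factors x, x^3.

{M3}: invariant factors x - 4, x - 4, (x - 4)^2.

Matrices are similar if and only if their invariant-factor lists agree; the partition into similarity classes is {M1, M4, M5}, {M2}, {M3}.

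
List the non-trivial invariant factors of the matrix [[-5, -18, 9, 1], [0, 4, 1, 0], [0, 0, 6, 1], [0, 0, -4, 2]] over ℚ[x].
(x - 4)^3(x + 5)

The Jordan structure of A has elementary divisors (x + 5), (x - 4)^3. Arranging the block sizes at each eigenvalue in decreasing order and taking row products gives the invariant factors.

Invariant factors (smallest first, each dividing the next): (x - 4)^3(x + 5).

Check: the last factor (x - 4)^3(x + 5) is the minimal polynomial, and the product (x - 4)^3(x + 5) is the characteristic polynomial.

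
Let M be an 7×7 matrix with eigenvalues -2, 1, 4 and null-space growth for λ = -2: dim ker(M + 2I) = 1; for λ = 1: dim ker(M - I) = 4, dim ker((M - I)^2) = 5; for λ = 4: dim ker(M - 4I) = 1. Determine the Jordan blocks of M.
λ = -2: successive nullity increments [1] count blocks of size ≥ k; block sizes are [1].
λ = 1: successive nullity increments [4, 1] count blocks of size ≥ k; block sizes are [2, 1, 1, 1].
λ = 4: successive nullity increments [1] count blocks of size ≥ k; block sizes are [1].

Jordan blocks: (-2, 1), (1, 2), (1, 1), (1, 1), (1, 1), (4, 1)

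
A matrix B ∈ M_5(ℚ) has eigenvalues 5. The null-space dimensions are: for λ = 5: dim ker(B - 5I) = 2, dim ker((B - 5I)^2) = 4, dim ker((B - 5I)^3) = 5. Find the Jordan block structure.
Jordan blocks: (5, 3), (5, 2)

λ = 5: successive nullity increments [2, 2, 1] count blocks of size ≥ k; block sizes are [3, 2].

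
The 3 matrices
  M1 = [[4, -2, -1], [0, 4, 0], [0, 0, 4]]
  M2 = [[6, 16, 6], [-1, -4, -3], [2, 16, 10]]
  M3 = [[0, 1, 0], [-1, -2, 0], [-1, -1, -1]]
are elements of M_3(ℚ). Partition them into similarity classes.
2 classes: {M1, M2}, {M3}

Characteristic polynomials: χ_{M1} = (x - 4)^3, χ_{M2} = (x - 4)^3, χ_{M3} = (x + 1)^3.

{M1, M2}: invariant factors x - 4, (x - 4)^2.

{M3}: invariant factors x + 1, (x + 1)^2.

Matrices are similar if and only if their invariant-factor lists agree; the partition into similarity classes is {M1, M2}, {M3}.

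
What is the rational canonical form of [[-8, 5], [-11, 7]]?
The invariant factors of A (the non-unit diagonal entries of the Smith normal form of xI - A over ℚ[x]) are x^2 + x - 1, each dividing the next. The characteristic polynomial is their product, x^2 + x - 1.

The rational canonical form is the block-diagonal matrix of companion matrices C(f_i):
R = [[0, 1], [1, -1]].

Note the characteristic polynomial does not split into linear factors over ℚ, so A has no Jordan form over ℚ; the rational canonical form exists over any field.

R = [[0, 1], [1, -1]]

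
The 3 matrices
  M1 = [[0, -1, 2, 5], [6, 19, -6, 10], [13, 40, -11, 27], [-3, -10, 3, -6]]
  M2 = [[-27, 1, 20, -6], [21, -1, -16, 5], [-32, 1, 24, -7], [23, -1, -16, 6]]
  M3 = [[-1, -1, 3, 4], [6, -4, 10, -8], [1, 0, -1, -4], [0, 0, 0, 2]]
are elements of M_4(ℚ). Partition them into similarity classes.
Characteristic polynomials: χ_{M1} = (x - 2)^2(x + 1)^2, χ_{M2} = (x - 2)^2(x + 1)^2, χ_{M3} = (x - 2)(x + 2)^3.

{M1, M2}: invariant factors (x - 2)^2(x + 1)^2.

{M3}: invariant factors (x - 2)(x + 2)^3.

Matrices are similar if and only if their invariant-factor lists agree; the partition into similarity classes is {M1, M2}, {M3}.

2 classes: {M1, M2}, {M3}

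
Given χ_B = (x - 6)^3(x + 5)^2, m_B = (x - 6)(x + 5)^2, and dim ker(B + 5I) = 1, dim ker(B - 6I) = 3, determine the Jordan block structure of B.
Jordan blocks: (-5, 2), (6, 1), (6, 1), (6, 1)

λ = -5: algebraic multiplicity 2 (exponent in χ_B), largest block size 2 (exponent in m_B), 1 block (geometric multiplicity). This forces block sizes [2].
λ = 6: algebraic multiplicity 3 (exponent in χ_B), largest block size 1 (exponent in m_B), 3 blocks (geometric multiplicity). These force block sizes [1, 1, 1].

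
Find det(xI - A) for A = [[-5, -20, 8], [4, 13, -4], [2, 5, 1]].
χ_A(x) = (x - 3)^3

xI - A = [[x + 5, 20, -8], [-4, x - 13, 4], [-2, -5, x - 1]].

Expanding det(xI - A) along the first row:
det(xI - A) = + (x + 5)·det([[x - 13, 4], [-5, x - 1]]) - (20)·det([[-4, 4], [-2, x - 1]]) + (-8)·det([[-4, x - 13], [-2, -5]]).

Evaluating gives χ_A(x) = x^3 - 9x^2 + 27x - 27 = (x - 3)^3.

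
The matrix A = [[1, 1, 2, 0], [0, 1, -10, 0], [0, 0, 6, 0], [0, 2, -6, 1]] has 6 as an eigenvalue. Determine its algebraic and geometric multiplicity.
algebraic multiplicity 1, geometric multiplicity 1

The characteristic polynomial is (x - 6)(x - 1)^3, so the factor x - 6 appears with exponent 1: the algebraic multiplicity is 1.

rank(A - 6I) = 3, so the eigenspace has dimension 4 - 3 = 1: the geometric multiplicity is 1.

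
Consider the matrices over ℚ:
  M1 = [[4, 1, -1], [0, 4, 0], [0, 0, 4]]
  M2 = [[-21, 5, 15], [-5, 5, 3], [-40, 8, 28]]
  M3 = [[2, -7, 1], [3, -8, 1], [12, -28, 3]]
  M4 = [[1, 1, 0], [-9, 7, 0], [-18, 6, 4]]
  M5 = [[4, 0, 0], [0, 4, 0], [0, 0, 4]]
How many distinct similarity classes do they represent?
Characteristic polynomials: χ_{M1} = (x - 4)^3, χ_{M2} = (x - 4)^3, χ_{M3} = (x + 1)^3, χ_{M4} = (x - 4)^3, χ_{M5} = (x - 4)^3.

{M1, M2, M4}: invariant factors x - 4, (x - 4)^2.

{M3}: invariant factors x + 1, (x + 1)^2.

{M5}: invariant factors x - 4, x - 4, x - 4.

Matrices are similar if and only if their invariant-factor lists agree; the partition into similarity classes is {M1, M2, M4}, {M3}, {M5}.

3 classes: {M1, M2, M4}, {M3}, {M5}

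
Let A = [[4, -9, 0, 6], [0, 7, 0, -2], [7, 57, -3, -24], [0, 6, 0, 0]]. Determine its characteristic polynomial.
χ_A(x) = (x - 4)^2(x - 3)(x + 3)

xI - A = [[x - 4, 9, 0, -6], [0, x - 7, 0, 2], [-7, -57, x + 3, 24], [0, -6, 0, x]].

Expanding det(xI - A) along the first row:
det(xI - A) = + (x - 4)·det([[x - 7, 0, 2], [-57, x + 3, 24], [-6, 0, x]]) - (9)·det([[0, 0, 2], [-7, x + 3, 24], [0, 0, x]]) + (0)·det([[0, x - 7, 2], [-7, -57, 24], [0, -6, x]]) - (-6)·det([[0, x - 7, 0], [-7, -57, x + 3], [0, -6, 0]]).

Evaluating gives χ_A(x) = x^4 - 8x^3 + 7x^2 + 72x - 144 = (x - 4)^2(x - 3)(x + 3).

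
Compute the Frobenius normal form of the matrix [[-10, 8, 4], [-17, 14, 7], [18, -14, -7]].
The invariant factors of A (the non-unit diagonal entries of the Smith normal form of xI - A over ℚ[x]) are x(x^2 + 3x - 6), each dividing the next. The characteristic polynomial is their product, x(x^2 + 3x - 6).

The rational canonical form is the block-diagonal matrix of companion matrices C(f_i):
R = [[0, 0, 0], [1, 0, 6], [0, 1, -3]].

Note the characteristic polynomial does not split into linear factors over ℚ, so A has no Jordan form over ℚ; the rational canonical form exists over any field.

R = [[0, 0, 0], [1, 0, 6], [0, 1, -3]]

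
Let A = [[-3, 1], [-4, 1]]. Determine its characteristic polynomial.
xI - A = [[x + 3, -1], [4, x - 1]].

Expanding det(xI - A) along the first row:
det(xI - A) = + (x + 3)·det([[x - 1]]) - (-1)·det([[4]]).

Evaluating gives χ_A(x) = x^2 + 2x + 1 = (x + 1)^2.

χ_A(x) = (x + 1)^2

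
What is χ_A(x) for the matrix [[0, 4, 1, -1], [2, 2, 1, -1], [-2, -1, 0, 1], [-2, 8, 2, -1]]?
χ_A(x) = (x - 1)^3(x + 2)

xI - A = [[x, -4, -1, 1], [-2, x - 2, -1, 1], [2, 1, x, -1], [2, -8, -2, x + 1]].

Expanding det(xI - A) along the first row:
det(xI - A) = + (x)·det([[x - 2, -1, 1], [1, x, -1], [-8, -2, x + 1]]) - (-4)·det([[-2, -1, 1], [2, x, -1], [2, -2, x + 1]]) + (-1)·det([[-2, x - 2, 1], [2, 1, -1], [2, -8, x + 1]]) - (1)·det([[-2, x - 2, -1], [2, 1, x], [2, -8, -2]]).

Evaluating gives χ_A(x) = x^4 - x^3 - 3x^2 + 5x - 2 = (x - 1)^3(x + 2).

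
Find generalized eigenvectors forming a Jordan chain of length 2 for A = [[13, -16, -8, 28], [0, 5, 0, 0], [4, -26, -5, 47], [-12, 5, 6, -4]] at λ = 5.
v_1 = [[4, 1, 12, 3]]^T, v_2 = [[4, 0, 11, 2]]^T

We seek v_1 ∈ ker((A - 5I)^2) \ ker(A - 5I), then set v_{i+1} = (A - 5I) v_i.

One such chain is v_1 = [[4, 1, 12, 3]]^T, v_2 = [[4, 0, 11, 2]]^T. Check: (A - 5I) v_2 = [[0, 0, 0, 0]]^T = 0.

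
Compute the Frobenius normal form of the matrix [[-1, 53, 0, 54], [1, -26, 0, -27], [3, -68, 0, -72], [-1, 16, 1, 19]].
R = [[0, 0, 0, 27], [1, 0, 0, 0], [0, 1, 0, -18], [0, 0, 1, -8]]

The invariant factors of A (the non-unit diagonal entries of the Smith normal form of xI - A over ℚ[x]) are (x - 1)(x + 3)^3, each dividing the next. The characteristic polynomial is their product, (x - 1)(x + 3)^3.

The rational canonical form is the block-diagonal matrix of companion matrices C(f_i):
R = [[0, 0, 0, 27], [1, 0, 0, 0], [0, 1, 0, -18], [0, 0, 1, -8]].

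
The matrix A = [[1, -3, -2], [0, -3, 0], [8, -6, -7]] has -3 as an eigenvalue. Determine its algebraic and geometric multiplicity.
The characteristic polynomial is (x + 3)^3, so the factor x + 3 appears with exponent 3: the algebraic multiplicity is 3.

rank(A + 3I) = 1, so the eigenspace has dimension 3 - 1 = 2: the geometric multiplicity is 2.

Since 2 < 3, A is not diagonalizable.

algebraic multiplicity 3, geometric multiplicity 2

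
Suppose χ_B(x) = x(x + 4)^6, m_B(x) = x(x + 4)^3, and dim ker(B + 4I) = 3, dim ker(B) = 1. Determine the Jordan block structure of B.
λ = -4: algebraic multiplicity 6 (exponent in χ_B), largest block size 3 (exponent in m_B), 3 blocks (geometric multiplicity). These force block sizes [3, 2, 1].
λ = 0: algebraic multiplicity 1 (exponent in χ_B), largest block size 1 (exponent in m_B), 1 block (geometric multiplicity). This forces block sizes [1].

Jordan blocks: (-4, 3), (-4, 2), (-4, 1), (0, 1)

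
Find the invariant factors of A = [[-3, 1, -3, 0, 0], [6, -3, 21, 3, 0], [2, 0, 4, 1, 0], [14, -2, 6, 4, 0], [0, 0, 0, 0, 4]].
x - 4, (x - 4)^2(x + 3)^2

The Jordan structure of A has elementary divisors (x + 3)^2, (x - 4)^2, (x - 4). Arranging the block sizes at each eigenvalue in decreasing order and taking row products gives the invariant factors.

Invariant factors (smallest first, each dividing the next): x - 4, (x - 4)^2(x + 3)^2.

Check: the last factor (x - 4)^2(x + 3)^2 is the minimal polynomial, and the product (x - 4)^3(x + 3)^2 is the characteristic polynomial.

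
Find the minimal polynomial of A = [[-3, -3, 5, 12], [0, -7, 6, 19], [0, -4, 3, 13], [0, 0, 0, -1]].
m_A(x) = (x + 1)^2(x + 3)^2

The characteristic polynomial factors as (x + 1)^2(x + 3)^2. The minimal polynomial is ∏(x - λ)^{k_λ} where k_λ is the size of the largest Jordan block at λ.

For λ = -3: rank(A + 3I) = 3, and the largest Jordan block has size 2 (the smallest k with rank((A + 3I)^k) = rank((A + 3I)^(k+1))).
For λ = -1: rank(A + I) = 3, and the largest Jordan block has size 2 (the smallest k with rank((A + I)^k) = rank((A + I)^(k+1))).

So m_A(x) = (x + 1)^2(x + 3)^2.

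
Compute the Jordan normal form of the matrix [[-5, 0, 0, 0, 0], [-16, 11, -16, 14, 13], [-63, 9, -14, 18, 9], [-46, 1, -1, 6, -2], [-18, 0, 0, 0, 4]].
J = [[-5, 0, 0, 0, 0], [0, -5, 0, 0, 0], [0, 0, 4, 1, 0], [0, 0, 0, 4, 0], [0, 0, 0, 0, 4]]

The characteristic polynomial is det(xI - A) = (x - 4)^3(x + 5)^2, so the eigenvalues are -5 (algebraic multiplicity 2), 4 (algebraic multiplicity 3).

For λ = -5: rank(A + 5I) = 3. The eigenspace has dimension 5 - 3 = 2, so there are 2 Jordan blocks; the rank sequence gives block sizes [1, 1].

For λ = 4: rank(A - 4I) = 3, rank((A - 4I)^2) = 2. The eigenspace has dimension 5 - 3 = 2, so there are 2 Jordan blocks; the rank sequence gives block sizes [2, 1].

Assembling the blocks gives the Jordan form J above.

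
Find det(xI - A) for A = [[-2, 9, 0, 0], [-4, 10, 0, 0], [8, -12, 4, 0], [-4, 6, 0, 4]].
χ_A(x) = (x - 4)^4

xI - A = [[x + 2, -9, 0, 0], [4, x - 10, 0, 0], [-8, 12, x - 4, 0], [4, -6, 0, x - 4]].

Expanding det(xI - A) along the first row:
det(xI - A) = + (x + 2)·det([[x - 10, 0, 0], [12, x - 4, 0], [-6, 0, x - 4]]) - (-9)·det([[4, 0, 0], [-8, x - 4, 0], [4, 0, x - 4]]) + (0)·det([[4, x - 10, 0], [-8, 12, 0], [4, -6, x - 4]]) - (0)·det([[4, x - 10, 0], [-8, 12, x - 4], [4, -6, 0]]).

Evaluating gives χ_A(x) = x^4 - 16x^3 + 96x^2 - 256x + 256 = (x - 4)^4.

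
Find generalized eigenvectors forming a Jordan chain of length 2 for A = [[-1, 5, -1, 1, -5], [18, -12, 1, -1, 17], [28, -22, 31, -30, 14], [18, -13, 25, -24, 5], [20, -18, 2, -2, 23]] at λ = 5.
v_1 = [[1, 2, -1, -1, 1]]^T, v_2 = [[-1, 1, 2, 1, 2]]^T

We seek v_1 ∈ ker((A - 5I)^2) \ ker(A - 5I), then set v_{i+1} = (A - 5I) v_i.

One such chain is v_1 = [[1, 2, -1, -1, 1]]^T, v_2 = [[-1, 1, 2, 1, 2]]^T. Check: (A - 5I) v_2 = [[0, 0, 0, 0, 0]]^T = 0.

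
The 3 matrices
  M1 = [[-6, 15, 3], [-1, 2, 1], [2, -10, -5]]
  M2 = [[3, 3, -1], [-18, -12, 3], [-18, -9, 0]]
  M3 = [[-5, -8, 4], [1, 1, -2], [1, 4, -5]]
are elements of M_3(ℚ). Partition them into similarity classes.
Characteristic polynomials: χ_{M1} = (x + 3)^3, χ_{M2} = (x + 3)^3, χ_{M3} = (x + 3)^3.

{M1, M2, M3}: invariant factors x + 3, (x + 3)^2.

Matrices are similar if and only if their invariant-factor lists agree; the partition into similarity classes is {M1, M2, M3}.

1 class: {M1, M2, M3}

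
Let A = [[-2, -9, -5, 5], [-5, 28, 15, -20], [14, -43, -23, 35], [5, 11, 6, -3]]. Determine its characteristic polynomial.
χ_A(x) = (x - 2)^2(x + 2)^2

xI - A = [[x + 2, 9, 5, -5], [5, x - 28, -15, 20], [-14, 43, x + 23, -35], [-5, -11, -6, x + 3]].

Expanding det(xI - A) along the first row:
det(xI - A) = + (x + 2)·det([[x - 28, -15, 20], [43, x + 23, -35], [-11, -6, x + 3]]) - (9)·det([[5, -15, 20], [-14, x + 23, -35], [-5, -6, x + 3]]) + (5)·det([[5, x - 28, 20], [-14, 43, -35], [-5, -11, x + 3]]) - (-5)·det([[5, x - 28, -15], [-14, 43, x + 23], [-5, -11, -6]]).

Evaluating gives χ_A(x) = x^4 - 8x^2 + 16 = (x - 2)^2(x + 2)^2.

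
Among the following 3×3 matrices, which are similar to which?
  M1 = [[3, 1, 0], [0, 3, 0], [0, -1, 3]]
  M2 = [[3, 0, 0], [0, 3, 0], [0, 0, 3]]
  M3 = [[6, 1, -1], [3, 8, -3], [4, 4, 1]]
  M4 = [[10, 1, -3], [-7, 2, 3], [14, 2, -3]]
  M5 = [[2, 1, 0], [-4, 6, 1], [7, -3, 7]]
4 classes: {M1, M4}, {M2}, {M3}, {M5}

Characteristic polynomials: χ_{M1} = (x - 3)^3, χ_{M2} = (x - 3)^3, χ_{M3} = (x - 5)^3, χ_{M4} = (x - 3)^3, χ_{M5} = (x - 5)^3.

{M1, M4}: invariant factors x - 3, (x - 3)^2.

{M2}: invariant factors x - 3, x - 3, x - 3.

{M3}: invariant factors x - 5, (x - 5)^2.

{M5}: invariant factors (x - 5)^3.

Matrices are similar if and only if their invariant-factor lists agree; the partition into similarity classes is {M1, M4}, {M2}, {M3}, {M5}.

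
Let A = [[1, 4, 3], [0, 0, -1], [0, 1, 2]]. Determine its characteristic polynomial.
xI - A = [[x - 1, -4, -3], [0, x, 1], [0, -1, x - 2]].

Expanding det(xI - A) along the first row:
det(xI - A) = + (x - 1)·det([[x, 1], [-1, x - 2]]) - (-4)·det([[0, 1], [0, x - 2]]) + (-3)·det([[0, x], [0, -1]]).

Evaluating gives χ_A(x) = x^3 - 3x^2 + 3x - 1 = (x - 1)^3.

χ_A(x) = (x - 1)^3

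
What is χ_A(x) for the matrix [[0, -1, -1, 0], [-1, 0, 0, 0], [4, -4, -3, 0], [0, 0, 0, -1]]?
χ_A(x) = (x + 1)^4

xI - A = [[x, 1, 1, 0], [1, x, 0, 0], [-4, 4, x + 3, 0], [0, 0, 0, x + 1]].

Expanding det(xI - A) along the first row:
det(xI - A) = + (x)·det([[x, 0, 0], [4, x + 3, 0], [0, 0, x + 1]]) - (1)·det([[1, 0, 0], [-4, x + 3, 0], [0, 0, x + 1]]) + (1)·det([[1, x, 0], [-4, 4, 0], [0, 0, x + 1]]) - (0)·det([[1, x, 0], [-4, 4, x + 3], [0, 0, 0]]).

Evaluating gives χ_A(x) = x^4 + 4x^3 + 6x^2 + 4x + 1 = (x + 1)^4.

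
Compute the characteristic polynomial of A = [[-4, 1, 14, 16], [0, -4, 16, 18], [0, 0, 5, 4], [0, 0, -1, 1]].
χ_A(x) = (x - 3)^2(x + 4)^2

xI - A = [[x + 4, -1, -14, -16], [0, x + 4, -16, -18], [0, 0, x - 5, -4], [0, 0, 1, x - 1]].

Expanding det(xI - A) along the first row:
det(xI - A) = + (x + 4)·det([[x + 4, -16, -18], [0, x - 5, -4], [0, 1, x - 1]]) - (-1)·det([[0, -16, -18], [0, x - 5, -4], [0, 1, x - 1]]) + (-14)·det([[0, x + 4, -18], [0, 0, -4], [0, 0, x - 1]]) - (-16)·det([[0, x + 4, -16], [0, 0, x - 5], [0, 0, 1]]).

Evaluating gives χ_A(x) = x^4 + 2x^3 - 23x^2 - 24x + 144 = (x - 3)^2(x + 4)^2.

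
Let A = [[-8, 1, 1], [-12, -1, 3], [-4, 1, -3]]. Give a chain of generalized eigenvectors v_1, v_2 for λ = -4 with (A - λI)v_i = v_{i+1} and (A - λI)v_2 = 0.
We seek v_1 ∈ ker((A + 4I)^2) \ ker(A + 4I), then set v_{i+1} = (A + 4I) v_i.

One such chain is v_1 = [[0, 1, 0]]^T, v_2 = [[1, 3, 1]]^T. Check: (A + 4I) v_2 = [[0, 0, 0]]^T = 0.

v_1 = [[0, 1, 0]]^T, v_2 = [[1, 3, 1]]^T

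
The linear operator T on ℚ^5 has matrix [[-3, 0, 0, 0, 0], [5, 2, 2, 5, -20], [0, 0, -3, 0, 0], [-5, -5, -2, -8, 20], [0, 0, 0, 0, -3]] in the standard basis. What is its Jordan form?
J = [[-3, 1, 0, 0, 0], [0, -3, 0, 0, 0], [0, 0, -3, 0, 0], [0, 0, 0, -3, 0], [0, 0, 0, 0, -3]]

The characteristic polynomial is det(xI - A) = (x + 3)^5, so the eigenvalues are -3 (algebraic multiplicity 5).

For λ = -3: rank(A + 3I) = 1, rank((A + 3I)^2) = 0. The eigenspace has dimension 5 - 1 = 4, so there are 4 Jordan blocks; the rank sequence gives block sizes [2, 1, 1, 1].

Assembling the blocks gives the Jordan form J above.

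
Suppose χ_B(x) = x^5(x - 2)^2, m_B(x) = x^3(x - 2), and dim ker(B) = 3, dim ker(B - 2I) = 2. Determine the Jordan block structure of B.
λ = 0: algebraic multiplicity 5 (exponent in χ_B), largest block size 3 (exponent in m_B), 3 blocks (geometric multiplicity). These force block sizes [3, 1, 1].
λ = 2: algebraic multiplicity 2 (exponent in χ_B), largest block size 1 (exponent in m_B), 2 blocks (geometric multiplicity). These force block sizes [1, 1].

Jordan blocks: (0, 3), (0, 1), (0, 1), (2, 1), (2, 1)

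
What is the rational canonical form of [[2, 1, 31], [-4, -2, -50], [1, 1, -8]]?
R = [[0, 0, -12], [1, 0, -19], [0, 1, -8]]

The invariant factors of A (the non-unit diagonal entries of the Smith normal form of xI - A over ℚ[x]) are (x + 1)(x + 3)(x + 4), each dividing the next. The characteristic polynomial is their product, (x + 1)(x + 3)(x + 4).

The rational canonical form is the block-diagonal matrix of companion matrices C(f_i):
R = [[0, 0, -12], [1, 0, -19], [0, 1, -8]].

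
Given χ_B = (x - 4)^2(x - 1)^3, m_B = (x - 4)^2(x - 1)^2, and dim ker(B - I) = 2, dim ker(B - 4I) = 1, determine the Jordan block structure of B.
λ = 1: algebraic multiplicity 3 (exponent in χ_B), largest block size 2 (exponent in m_B), 2 blocks (geometric multiplicity). These force block sizes [2, 1].
λ = 4: algebraic multiplicity 2 (exponent in χ_B), largest block size 2 (exponent in m_B), 1 block (geometric multiplicity). This forces block sizes [2].

Jordan blocks: (1, 2), (1, 1), (4, 2)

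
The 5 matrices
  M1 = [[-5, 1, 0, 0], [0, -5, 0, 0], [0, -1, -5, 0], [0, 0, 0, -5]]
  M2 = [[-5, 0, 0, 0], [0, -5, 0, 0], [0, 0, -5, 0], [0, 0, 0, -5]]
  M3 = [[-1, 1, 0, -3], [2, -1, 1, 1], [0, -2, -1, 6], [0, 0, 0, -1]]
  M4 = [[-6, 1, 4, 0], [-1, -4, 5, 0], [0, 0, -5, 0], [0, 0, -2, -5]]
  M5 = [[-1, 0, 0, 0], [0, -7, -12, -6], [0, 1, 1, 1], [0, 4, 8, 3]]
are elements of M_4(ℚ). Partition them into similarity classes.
Characteristic polynomials: χ_{M1} = (x + 5)^4, χ_{M2} = (x + 5)^4, χ_{M3} = (x + 1)^4, χ_{M4} = (x + 5)^4, χ_{M5} = (x + 1)^4.

{M1}: invariant factors x + 5, x + 5, (x + 5)^2.

{M2}: invariant factors x + 5, x + 5, x + 5, x + 5.

{M3}: invariant factors x + 1, (x + 1)^3.

{M4}: invariant factors x + 5, (x + 5)^3.

{M5}: invariant factors x + 1, x + 1, (x + 1)^2.

Matrices are similar if and only if their invariant-factor lists agree; the partition into similarity classes is {M1}, {M2}, {M3}, {M4}, {M5}.

5 classes: {M1}, {M2}, {M3}, {M4}, {M5}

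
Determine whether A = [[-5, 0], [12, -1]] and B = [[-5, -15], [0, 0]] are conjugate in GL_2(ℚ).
No.

trace(A) = -6 but trace(B) = -5. The trace is a similarity invariant, so A and B are not similar.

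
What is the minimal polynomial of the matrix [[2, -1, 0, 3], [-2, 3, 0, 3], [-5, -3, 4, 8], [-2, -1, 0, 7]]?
The characteristic polynomial factors as (x - 4)^4. The minimal polynomial is ∏(x - λ)^{k_λ} where k_λ is the size of the largest Jordan block at λ.

For λ = 4: rank(A - 4I) = 2, and the largest Jordan block has size 2 (the smallest k with rank((A - 4I)^k) = rank((A - 4I)^(k+1))).

So m_A(x) = (x - 4)^2.

m_A(x) = (x - 4)^2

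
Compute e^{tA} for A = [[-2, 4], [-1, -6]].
e^{tA} = [[(2*t + 1)*e^{-4*t}, 4*t*e^{-4*t}], [-t*e^{-4*t}, (1 - 2*t)*e^{-4*t}]]

A has Jordan form J = [[-4, 1], [0, -4]] with A = PJP^{-1}, so e^{tA} = P e^{tJ} P^{-1}.

For a Jordan block J_k(λ), e^{tJ_k(λ)} = e^{λt} · (I + tN + t^2 N^2/2! + ... + t^{k-1} N^{k-1}/(k-1)!) where N is the nilpotent superdiagonal part.

Assembling the blocks and conjugating back gives the entries of e^{tA} as shown above.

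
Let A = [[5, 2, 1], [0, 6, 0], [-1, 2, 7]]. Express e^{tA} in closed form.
e^{tA} = [[(1 - t)*e^{6*t}, 2*t*e^{6*t}, t*e^{6*t}], [0, e^{6*t}, 0], [-t*e^{6*t}, 2*t*e^{6*t}, (t + 1)*e^{6*t}]]

A has Jordan form J = [[6, 1, 0], [0, 6, 0], [0, 0, 6]] with A = PJP^{-1}, so e^{tA} = P e^{tJ} P^{-1}.

For a Jordan block J_k(λ), e^{tJ_k(λ)} = e^{λt} · (I + tN + t^2 N^2/2! + ... + t^{k-1} N^{k-1}/(k-1)!) where N is the nilpotent superdiagonal part.

Assembling the blocks and conjugating back gives the entries of e^{tA} as shown above.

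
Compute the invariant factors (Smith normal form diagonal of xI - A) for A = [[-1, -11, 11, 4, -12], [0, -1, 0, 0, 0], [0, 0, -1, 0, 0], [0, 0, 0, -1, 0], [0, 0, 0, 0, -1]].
The Jordan structure of A has elementary divisors (x + 1)^2, (x + 1), (x + 1), (x + 1). Arranging the block sizes at each eigenvalue in decreasing order and taking row products gives the invariant factors.

Invariant factors (smallest first, each dividing the next): x + 1, x + 1, x + 1, (x + 1)^2.

Check: the last factor (x + 1)^2 is the minimal polynomial, and the product (x + 1)^5 is the characteristic polynomial.

x + 1, x + 1, x + 1, (x + 1)^2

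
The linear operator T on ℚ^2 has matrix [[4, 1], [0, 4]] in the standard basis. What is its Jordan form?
The characteristic polynomial is det(xI - A) = (x - 4)^2, so the eigenvalues are 4 (algebraic multiplicity 2).

For λ = 4: rank(A - 4I) = 1, rank((A - 4I)^2) = 0. The eigenspace has dimension 2 - 1 = 1, so there is 1 Jordan block; the rank sequence gives block sizes [2].

Assembling the blocks gives the Jordan form J above.

J = [[4, 1], [0, 4]]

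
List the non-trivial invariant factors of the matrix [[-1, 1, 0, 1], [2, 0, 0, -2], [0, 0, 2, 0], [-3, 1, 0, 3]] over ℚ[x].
The Jordan structure of A has elementary divisors x^2, (x - 2), (x - 2). Arranging the block sizes at each eigenvalue in decreasing order and taking row products gives the invariant factors.

Invariant factors (smallest first, each dividing the next): x - 2, x^2(x - 2).

Check: the last factor x^2(x - 2) is the minimal polynomial, and the product x^2(x - 2)^2 is the characteristic polynomial.

x - 2, x^2(x - 2)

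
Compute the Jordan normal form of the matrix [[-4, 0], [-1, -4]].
The characteristic polynomial is det(xI - A) = (x + 4)^2, so the eigenvalues are -4 (algebraic multiplicity 2).

For λ = -4: rank(A + 4I) = 1, rank((A + 4I)^2) = 0. The eigenspace has dimension 2 - 1 = 1, so there is 1 Jordan block; the rank sequence gives block sizes [2].

Assembling the blocks gives the Jordan form J above.

J = [[-4, 1], [0, -4]]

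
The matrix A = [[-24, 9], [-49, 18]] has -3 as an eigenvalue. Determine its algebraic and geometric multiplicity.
The characteristic polynomial is (x + 3)^2, so the factor x + 3 appears with exponent 2: the algebraic multiplicity is 2.

rank(A + 3I) = 1, so the eigenspace has dimension 2 - 1 = 1: the geometric multiplicity is 1.

Since 1 < 2, A is not diagonalizable.

algebraic multiplicity 2, geometric multiplicity 1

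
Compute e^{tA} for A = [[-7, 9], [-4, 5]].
e^{tA} = [[(1 - 6*t)*e^{-t}, 9*t*e^{-t}], [-4*t*e^{-t}, (6*t + 1)*e^{-t}]]

A has Jordan form J = [[-1, 1], [0, -1]] with A = PJP^{-1}, so e^{tA} = P e^{tJ} P^{-1}.

For a Jordan block J_k(λ), e^{tJ_k(λ)} = e^{λt} · (I + tN + t^2 N^2/2! + ... + t^{k-1} N^{k-1}/(k-1)!) where N is the nilpotent superdiagonal part.

Assembling the blocks and conjugating back gives the entries of e^{tA} as shown above.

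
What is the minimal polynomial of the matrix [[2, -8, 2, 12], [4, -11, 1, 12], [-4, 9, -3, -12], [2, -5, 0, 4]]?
m_A(x) = (x + 2)^3

The characteristic polynomial factors as (x + 2)^4. The minimal polynomial is ∏(x - λ)^{k_λ} where k_λ is the size of the largest Jordan block at λ.

For λ = -2: rank(A + 2I) = 2, and the largest Jordan block has size 3 (the smallest k with rank((A + 2I)^k) = rank((A + 2I)^(k+1))).

So m_A(x) = (x + 2)^3.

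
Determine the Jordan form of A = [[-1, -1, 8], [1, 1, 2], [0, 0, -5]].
J = [[-5, 0, 0], [0, 0, 1], [0, 0, 0]]

The characteristic polynomial is det(xI - A) = x^2(x + 5), so the eigenvalues are -5 (algebraic multiplicity 1), 0 (algebraic multiplicity 2).

For λ = -5: algebraic multiplicity 1 gives one 1×1 block.

For λ = 0: rank(A) = 2, rank(A^2) = 1. The eigenspace has dimension 3 - 2 = 1, so there is 1 Jordan block; the rank sequence gives block sizes [2].

Assembling the blocks gives the Jordan form J above.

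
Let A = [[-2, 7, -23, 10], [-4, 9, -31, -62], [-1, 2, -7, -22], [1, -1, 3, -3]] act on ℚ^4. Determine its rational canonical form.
R = [[0, 0, 0, 24], [1, 0, 0, 28], [0, 1, 0, 6], [0, 0, 1, -3]]

The invariant factors of A (the non-unit diagonal entries of the Smith normal form of xI - A over ℚ[x]) are (x - 3)(x + 2)^3, each dividing the next. The characteristic polynomial is their product, (x - 3)(x + 2)^3.

The rational canonical form is the block-diagonal matrix of companion matrices C(f_i):
R = [[0, 0, 0, 24], [1, 0, 0, 28], [0, 1, 0, 6], [0, 0, 1, -3]].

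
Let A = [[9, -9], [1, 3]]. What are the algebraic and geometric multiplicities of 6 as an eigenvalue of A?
The characteristic polynomial is (x - 6)^2, so the factor x - 6 appears with exponent 2: the algebraic multiplicity is 2.

rank(A - 6I) = 1, so the eigenspace has dimension 2 - 1 = 1: the geometric multiplicity is 1.

Since 1 < 2, A is not diagonalizable.

algebraic multiplicity 2, geometric multiplicity 1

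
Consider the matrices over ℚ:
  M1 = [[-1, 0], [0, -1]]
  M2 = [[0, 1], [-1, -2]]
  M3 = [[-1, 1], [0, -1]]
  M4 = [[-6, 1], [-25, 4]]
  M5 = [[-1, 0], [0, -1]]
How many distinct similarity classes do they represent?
2 classes: {M1, M5}, {M2, M3, M4}

Characteristic polynomials: χ_{M1} = (x + 1)^2, χ_{M2} = (x + 1)^2, χ_{M3} = (x + 1)^2, χ_{M4} = (x + 1)^2, χ_{M5} = (x + 1)^2.

{M1, M5}: invariant factors x + 1, x + 1.

{M2, M3, M4}: invariant factors (x + 1)^2.

Matrices are similar if and only if their invariant-factor lists agree; the partition into similarity classes is {M1, M5}, {M2, M3, M4}.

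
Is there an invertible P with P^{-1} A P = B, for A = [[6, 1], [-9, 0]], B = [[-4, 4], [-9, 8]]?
trace(A) = 6 but trace(B) = 4. The trace is a similarity invariant, so A and B are not similar.

No.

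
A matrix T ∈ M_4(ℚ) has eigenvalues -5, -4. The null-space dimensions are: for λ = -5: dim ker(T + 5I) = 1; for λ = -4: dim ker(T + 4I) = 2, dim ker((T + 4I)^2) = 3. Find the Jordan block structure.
λ = -5: successive nullity increments [1] count blocks of size ≥ k; block sizes are [1].
λ = -4: successive nullity increments [2, 1] count blocks of size ≥ k; block sizes are [2, 1].

Jordan blocks: (-5, 1), (-4, 2), (-4, 1)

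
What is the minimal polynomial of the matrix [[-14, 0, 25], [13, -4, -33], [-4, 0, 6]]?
The characteristic polynomial factors as (x + 4)^3. The minimal polynomial is ∏(x - λ)^{k_λ} where k_λ is the size of the largest Jordan block at λ.

For λ = -4: rank(A + 4I) = 2, and the largest Jordan block has size 3 (the smallest k with rank((A + 4I)^k) = rank((A + 4I)^(k+1))).

So m_A(x) = (x + 4)^3.

m_A(x) = (x + 4)^3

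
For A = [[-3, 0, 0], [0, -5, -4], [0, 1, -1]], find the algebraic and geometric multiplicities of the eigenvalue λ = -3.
The characteristic polynomial is (x + 3)^3, so the factor x + 3 appears with exponent 3: the algebraic multiplicity is 3.

rank(A + 3I) = 1, so the eigenspace has dimension 3 - 1 = 2: the geometric multiplicity is 2.

Since 2 < 3, A is not diagonalizable.

algebraic multiplicity 3, geometric multiplicity 2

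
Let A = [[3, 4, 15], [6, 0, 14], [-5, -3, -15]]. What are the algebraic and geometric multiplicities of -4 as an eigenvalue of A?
The characteristic polynomial is (x + 4)^3, so the factor x + 4 appears with exponent 3: the algebraic multiplicity is 3.

rank(A + 4I) = 2, so the eigenspace has dimension 3 - 2 = 1: the geometric multiplicity is 1.

Since 1 < 3, A is not diagonalizable.

algebraic multiplicity 3, geometric multiplicity 1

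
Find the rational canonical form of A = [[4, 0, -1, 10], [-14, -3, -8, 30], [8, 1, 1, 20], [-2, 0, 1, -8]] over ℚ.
The invariant factors of A (the non-unit diagonal entries of the Smith normal form of xI - A over ℚ[x]) are x - 2, (x - 2)(x + 5)^2, each dividing the next. The characteristic polynomial is their product, (x - 2)^2(x + 5)^2.

The rational canonical form is the block-diagonal matrix of companion matrices C(f_i):
R = [[2, 0, 0, 0], [0, 0, 0, 50], [0, 1, 0, -5], [0, 0, 1, -8]].

R = [[2, 0, 0, 0], [0, 0, 0, 50], [0, 1, 0, -5], [0, 0, 1, -8]]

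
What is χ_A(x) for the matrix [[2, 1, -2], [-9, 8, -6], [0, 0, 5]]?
xI - A = [[x - 2, -1, 2], [9, x - 8, 6], [0, 0, x - 5]].

Expanding det(xI - A) along the first row:
det(xI - A) = + (x - 2)·det([[x - 8, 6], [0, x - 5]]) - (-1)·det([[9, 6], [0, x - 5]]) + (2)·det([[9, x - 8], [0, 0]]).

Evaluating gives χ_A(x) = x^3 - 15x^2 + 75x - 125 = (x - 5)^3.

χ_A(x) = (x - 5)^3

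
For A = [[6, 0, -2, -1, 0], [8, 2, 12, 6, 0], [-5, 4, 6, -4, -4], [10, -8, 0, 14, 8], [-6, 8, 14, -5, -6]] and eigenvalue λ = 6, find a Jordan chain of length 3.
We seek v_1 ∈ ker((A - 6I)^3) \ ker((A - 6I)^2), then set v_{i+1} = (A - 6I) v_i.

One such chain is v_1 = [[-1, 0, 0, 1, 0]]^T, v_2 = [[-1, -2, 1, -2, 1]]^T, v_3 = [[0, 0, 1, -2, 2]]^T. Check: (A - 6I) v_3 = [[0, 0, 0, 0, 0]]^T = 0.

v_1 = [[-1, 0, 0, 1, 0]]^T, v_2 = [[-1, -2, 1, -2, 1]]^T, v_3 = [[0, 0, 1, -2, 2]]^T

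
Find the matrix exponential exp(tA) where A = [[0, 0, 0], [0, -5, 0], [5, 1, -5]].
e^{tA} = [[1, 0, 0], [0, e^{-5*t}, 0], [1 - e^{-5*t}, t*e^{-5*t}, e^{-5*t}]]

A has Jordan form J = [[-5, 1, 0], [0, -5, 0], [0, 0, 0]] with A = PJP^{-1}, so e^{tA} = P e^{tJ} P^{-1}.

For a Jordan block J_k(λ), e^{tJ_k(λ)} = e^{λt} · (I + tN + t^2 N^2/2! + ... + t^{k-1} N^{k-1}/(k-1)!) where N is the nilpotent superdiagonal part.

Assembling the blocks and conjugating back gives the entries of e^{tA} as shown above.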